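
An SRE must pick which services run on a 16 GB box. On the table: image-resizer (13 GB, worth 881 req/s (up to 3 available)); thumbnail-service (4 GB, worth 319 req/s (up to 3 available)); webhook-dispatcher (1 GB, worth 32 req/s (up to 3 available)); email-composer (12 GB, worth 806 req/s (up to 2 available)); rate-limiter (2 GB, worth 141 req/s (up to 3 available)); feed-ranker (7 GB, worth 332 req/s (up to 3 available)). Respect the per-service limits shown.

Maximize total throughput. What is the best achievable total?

3×thumbnail-service + 2×rate-limiter uses 16 of the 16 GB and totals 1239.
No other feasible combination exceeds 1239.

1239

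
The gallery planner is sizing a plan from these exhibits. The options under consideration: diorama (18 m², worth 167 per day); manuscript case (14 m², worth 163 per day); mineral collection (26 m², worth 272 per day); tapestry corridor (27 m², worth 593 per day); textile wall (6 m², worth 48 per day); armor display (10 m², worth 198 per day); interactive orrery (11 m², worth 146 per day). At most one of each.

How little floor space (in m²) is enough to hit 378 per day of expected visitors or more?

27

Look for the lowest-floor combination reaching 378.
tapestry corridor reaches 593 using 27 m².
No combination under 27 m² hits 378.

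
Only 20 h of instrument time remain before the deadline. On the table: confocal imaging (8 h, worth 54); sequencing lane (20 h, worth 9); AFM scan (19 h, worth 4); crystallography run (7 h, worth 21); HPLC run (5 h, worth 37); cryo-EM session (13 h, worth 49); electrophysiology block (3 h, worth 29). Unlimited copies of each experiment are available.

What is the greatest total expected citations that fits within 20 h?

182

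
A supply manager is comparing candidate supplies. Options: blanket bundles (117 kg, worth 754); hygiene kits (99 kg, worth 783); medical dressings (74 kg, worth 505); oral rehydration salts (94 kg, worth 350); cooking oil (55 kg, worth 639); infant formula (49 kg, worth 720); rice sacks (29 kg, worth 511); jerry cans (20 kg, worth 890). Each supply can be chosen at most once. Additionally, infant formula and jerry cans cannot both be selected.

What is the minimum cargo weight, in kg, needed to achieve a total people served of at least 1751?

104

Look for the lowest-cargo combination reaching 1751.
Taking cooking oil + rice sacks + jerry cans gives 2040 (≥ 1751) for 104 kg.
Below 104 kg the best achievable stays under 1751.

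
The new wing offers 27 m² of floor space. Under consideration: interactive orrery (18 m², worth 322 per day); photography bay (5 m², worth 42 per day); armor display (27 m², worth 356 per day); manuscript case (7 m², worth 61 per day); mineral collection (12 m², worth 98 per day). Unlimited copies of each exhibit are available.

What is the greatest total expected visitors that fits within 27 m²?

Ranking by ratio (expected visitors/m²): interactive orrery 17.89, armor display 13.19, manuscript case 8.71, photography bay 8.40.
Best packing: interactive orrery + manuscript case — 25 m², 383 total.

383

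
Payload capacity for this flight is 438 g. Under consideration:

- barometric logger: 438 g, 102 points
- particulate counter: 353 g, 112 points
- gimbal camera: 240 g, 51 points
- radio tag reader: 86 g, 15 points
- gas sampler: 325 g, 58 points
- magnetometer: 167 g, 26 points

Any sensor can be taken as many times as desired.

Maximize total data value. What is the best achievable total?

Taking particulate counter: 353 g used, 112 in data value.

112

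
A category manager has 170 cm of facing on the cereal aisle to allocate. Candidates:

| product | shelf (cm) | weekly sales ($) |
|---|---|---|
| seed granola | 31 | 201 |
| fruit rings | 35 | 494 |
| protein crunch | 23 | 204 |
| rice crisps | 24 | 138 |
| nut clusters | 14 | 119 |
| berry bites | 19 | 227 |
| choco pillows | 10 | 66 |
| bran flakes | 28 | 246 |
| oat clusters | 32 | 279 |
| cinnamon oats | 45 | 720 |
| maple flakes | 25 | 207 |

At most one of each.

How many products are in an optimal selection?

6

Optimal total is 2046.
fruit rings + nut clusters + berry bites + oat clusters + cinnamon oats + maple flakes hits 2046 at 170 cm.
All optima have 6 products.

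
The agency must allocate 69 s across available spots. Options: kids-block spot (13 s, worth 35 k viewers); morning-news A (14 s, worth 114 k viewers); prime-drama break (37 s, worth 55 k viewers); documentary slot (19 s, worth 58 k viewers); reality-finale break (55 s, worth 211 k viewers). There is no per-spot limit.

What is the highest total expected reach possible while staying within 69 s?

491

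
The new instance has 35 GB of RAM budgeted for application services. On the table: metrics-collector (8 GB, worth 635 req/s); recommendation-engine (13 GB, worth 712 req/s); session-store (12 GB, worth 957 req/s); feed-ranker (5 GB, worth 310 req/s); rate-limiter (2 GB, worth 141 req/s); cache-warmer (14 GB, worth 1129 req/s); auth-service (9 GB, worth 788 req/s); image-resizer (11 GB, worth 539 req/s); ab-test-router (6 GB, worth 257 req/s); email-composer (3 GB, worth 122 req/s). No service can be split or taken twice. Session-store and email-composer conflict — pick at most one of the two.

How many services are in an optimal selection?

Best achievable throughput is 2874.
For example session-store + cache-warmer + auth-service achieves it, using 35 GB.
Any selection reaching 2874 contains exactly 3 services.

3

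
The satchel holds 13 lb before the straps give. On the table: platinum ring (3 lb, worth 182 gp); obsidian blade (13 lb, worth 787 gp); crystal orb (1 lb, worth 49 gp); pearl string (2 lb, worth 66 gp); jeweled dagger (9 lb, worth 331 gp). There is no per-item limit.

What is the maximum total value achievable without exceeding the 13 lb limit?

787

A density-first pass picks 4×platinum ring + crystal orb — 777 at 13 lb.
Replace 4×platinum ring and crystal orb with obsidian blade: the trade gains 10 net, giving 787 at 13 lb.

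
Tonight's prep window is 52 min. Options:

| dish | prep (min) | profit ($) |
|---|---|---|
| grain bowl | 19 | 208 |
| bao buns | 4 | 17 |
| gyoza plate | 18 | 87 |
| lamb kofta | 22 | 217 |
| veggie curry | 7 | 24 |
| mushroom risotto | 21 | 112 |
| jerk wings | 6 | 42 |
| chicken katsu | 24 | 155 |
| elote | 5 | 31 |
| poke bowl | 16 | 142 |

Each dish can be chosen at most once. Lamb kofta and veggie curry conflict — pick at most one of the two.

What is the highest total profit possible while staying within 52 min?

498

By profit per min: grain bowl 10.95, lamb kofta 9.86, poke bowl 8.88, jerk wings 7.00 lead.
Grain bowl + lamb kofta + jerk wings + elote uses 52 of the 52 min and totals 498.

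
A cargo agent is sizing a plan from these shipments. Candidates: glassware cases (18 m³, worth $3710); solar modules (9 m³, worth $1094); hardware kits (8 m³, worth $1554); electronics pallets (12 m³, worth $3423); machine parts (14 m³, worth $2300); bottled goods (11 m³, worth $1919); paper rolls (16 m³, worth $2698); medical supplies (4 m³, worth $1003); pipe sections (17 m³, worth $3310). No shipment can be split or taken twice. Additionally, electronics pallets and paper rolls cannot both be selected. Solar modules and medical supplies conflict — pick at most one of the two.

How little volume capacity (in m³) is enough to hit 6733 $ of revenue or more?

Need the lightest bundle worth ≥ 6733.
electronics pallets + pipe sections reaches 6733 using 29 m³.
Below 29 m³ the best achievable stays under 6733.

29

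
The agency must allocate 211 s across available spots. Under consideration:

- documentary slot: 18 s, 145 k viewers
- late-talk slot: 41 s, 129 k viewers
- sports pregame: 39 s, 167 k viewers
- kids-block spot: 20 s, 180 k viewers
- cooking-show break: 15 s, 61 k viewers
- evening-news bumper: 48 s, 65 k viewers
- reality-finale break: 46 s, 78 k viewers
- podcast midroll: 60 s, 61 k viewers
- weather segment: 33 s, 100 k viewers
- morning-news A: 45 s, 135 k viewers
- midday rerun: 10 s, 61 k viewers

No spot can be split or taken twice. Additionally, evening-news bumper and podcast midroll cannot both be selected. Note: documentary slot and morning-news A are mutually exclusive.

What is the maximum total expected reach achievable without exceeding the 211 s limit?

The ratio heuristic lands on documentary slot + late-talk slot + sports pregame + kids-block spot + cooking-show break + weather segment + midday rerun (843) but leaves 35 s idle.
Replace cooking-show break with reality-finale break: the trade gains 17 net, giving 860 at 207 s.
Runner-up documentary slot + late-talk slot + sports pregame + kids-block spot + evening-news bumper + weather segment + midday rerun tops out at 847.

860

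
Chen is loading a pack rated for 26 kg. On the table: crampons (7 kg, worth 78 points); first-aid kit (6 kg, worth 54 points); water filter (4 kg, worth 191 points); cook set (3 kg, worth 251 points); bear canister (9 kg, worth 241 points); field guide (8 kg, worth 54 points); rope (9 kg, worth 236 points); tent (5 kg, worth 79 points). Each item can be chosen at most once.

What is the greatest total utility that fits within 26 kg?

919

Ranking by ratio (utility/kg): cook set 83.67, water filter 47.75, bear canister 26.78.
Best packing: water filter + cook set + bear canister + rope — 25 kg, 919 total.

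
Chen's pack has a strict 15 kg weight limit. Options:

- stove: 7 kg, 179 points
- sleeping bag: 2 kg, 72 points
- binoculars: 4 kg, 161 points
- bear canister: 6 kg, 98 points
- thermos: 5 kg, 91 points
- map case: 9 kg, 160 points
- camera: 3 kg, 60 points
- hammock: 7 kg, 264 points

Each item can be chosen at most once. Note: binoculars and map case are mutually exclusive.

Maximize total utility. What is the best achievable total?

497

By utility per kg: binoculars 40.25, hammock 37.71, sleeping bag 36.00 lead.
Best packing: sleeping bag + binoculars + hammock — 13 kg, 497 total.
That's the maximum — no feasible swap from here does better than 497.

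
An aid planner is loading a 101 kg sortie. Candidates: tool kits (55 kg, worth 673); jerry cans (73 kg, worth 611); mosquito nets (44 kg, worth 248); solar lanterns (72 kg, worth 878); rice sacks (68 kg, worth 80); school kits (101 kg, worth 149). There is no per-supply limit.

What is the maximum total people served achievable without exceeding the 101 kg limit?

921

The ratio ordering already packs tightly: tool kits + mosquito nets, 99 kg, 921.
No other feasible combination exceeds 921.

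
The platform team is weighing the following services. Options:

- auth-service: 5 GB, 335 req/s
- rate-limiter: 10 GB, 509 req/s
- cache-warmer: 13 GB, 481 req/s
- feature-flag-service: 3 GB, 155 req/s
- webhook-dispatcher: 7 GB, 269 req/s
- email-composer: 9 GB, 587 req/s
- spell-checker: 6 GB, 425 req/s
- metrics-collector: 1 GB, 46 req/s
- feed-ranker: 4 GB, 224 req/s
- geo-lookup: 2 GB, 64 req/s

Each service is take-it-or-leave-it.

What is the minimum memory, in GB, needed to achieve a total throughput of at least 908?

14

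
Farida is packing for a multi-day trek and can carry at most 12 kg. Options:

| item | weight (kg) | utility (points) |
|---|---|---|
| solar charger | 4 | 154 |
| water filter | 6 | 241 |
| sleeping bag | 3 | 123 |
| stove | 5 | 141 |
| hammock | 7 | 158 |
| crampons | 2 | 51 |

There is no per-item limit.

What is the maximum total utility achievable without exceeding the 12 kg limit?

492

The ratio ordering already packs tightly: 4×sleeping bag, 12 kg, 492.
No other feasible combination exceeds 492.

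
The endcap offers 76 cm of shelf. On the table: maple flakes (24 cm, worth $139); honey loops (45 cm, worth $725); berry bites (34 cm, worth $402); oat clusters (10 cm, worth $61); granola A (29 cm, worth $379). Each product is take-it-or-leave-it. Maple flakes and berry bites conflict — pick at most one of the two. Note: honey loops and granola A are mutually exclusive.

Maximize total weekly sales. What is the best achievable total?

864

Taking maple flakes + honey loops: 69 cm used, 864 in weekly sales.
That's the maximum — no feasible swap from here does better than 864.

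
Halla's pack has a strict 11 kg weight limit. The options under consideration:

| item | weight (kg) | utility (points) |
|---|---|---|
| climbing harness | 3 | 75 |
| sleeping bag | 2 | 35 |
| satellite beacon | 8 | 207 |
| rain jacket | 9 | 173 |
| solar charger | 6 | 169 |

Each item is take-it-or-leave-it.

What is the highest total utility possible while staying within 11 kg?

282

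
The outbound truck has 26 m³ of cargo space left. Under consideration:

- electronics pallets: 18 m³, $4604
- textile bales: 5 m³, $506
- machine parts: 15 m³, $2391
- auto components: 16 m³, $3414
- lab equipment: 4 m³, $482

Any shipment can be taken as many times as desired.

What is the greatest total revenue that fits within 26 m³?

Taking electronics pallets + 2×lab equipment: 26 m³ used, 5568 in revenue.
Every other selection either busts 26 m³ or fails to beat 5568.

5568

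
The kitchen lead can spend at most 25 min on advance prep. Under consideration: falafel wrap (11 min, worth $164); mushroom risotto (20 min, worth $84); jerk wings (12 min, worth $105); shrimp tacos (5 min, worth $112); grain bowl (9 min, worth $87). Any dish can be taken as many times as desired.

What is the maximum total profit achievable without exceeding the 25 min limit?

560

The ratio ordering already packs tightly: 5×shrimp tacos, 25 min, 560.
Nothing else within 25 min beats 560.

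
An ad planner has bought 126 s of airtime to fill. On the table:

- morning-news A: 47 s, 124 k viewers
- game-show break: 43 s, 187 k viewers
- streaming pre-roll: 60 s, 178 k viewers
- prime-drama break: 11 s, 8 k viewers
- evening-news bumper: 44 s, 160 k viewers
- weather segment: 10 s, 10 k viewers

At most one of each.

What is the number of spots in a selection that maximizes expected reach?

4

The maximum expected reach within 126 s is 383.
game-show break + streaming pre-roll + prime-drama break + weather segment hits 383 at 124 s.
All optima have 4 spots.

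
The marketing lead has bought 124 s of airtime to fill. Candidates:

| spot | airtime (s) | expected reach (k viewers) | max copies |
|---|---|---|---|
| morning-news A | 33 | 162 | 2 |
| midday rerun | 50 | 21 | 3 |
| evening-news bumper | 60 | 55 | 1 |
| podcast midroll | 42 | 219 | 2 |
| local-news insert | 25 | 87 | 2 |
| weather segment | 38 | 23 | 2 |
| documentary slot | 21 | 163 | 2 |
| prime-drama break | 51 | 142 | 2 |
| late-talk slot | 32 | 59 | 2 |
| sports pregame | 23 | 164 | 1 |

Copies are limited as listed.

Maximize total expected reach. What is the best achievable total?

739

By expected reach per s: documentary slot 7.76, sports pregame 7.13, podcast midroll 5.21 lead.
A density-first pass picks podcast midroll + 2×documentary slot + sports pregame — 709 at 107 s.
Replace podcast midroll with morning-news A + local-news insert: the trade gains 30 net, giving 739 at 123 s.
That's the maximum — no swap from here does better than 739.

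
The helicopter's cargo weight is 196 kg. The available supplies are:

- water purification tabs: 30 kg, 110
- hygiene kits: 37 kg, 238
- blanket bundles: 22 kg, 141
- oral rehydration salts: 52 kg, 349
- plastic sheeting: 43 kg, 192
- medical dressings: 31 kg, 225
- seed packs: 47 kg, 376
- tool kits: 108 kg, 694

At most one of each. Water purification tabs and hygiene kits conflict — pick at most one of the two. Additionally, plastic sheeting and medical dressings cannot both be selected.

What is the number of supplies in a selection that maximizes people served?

Best achievable people served is 1329.
For example hygiene kits + blanket bundles + oral rehydration salts + medical dressings + seed packs achieves it, using 189 kg.
Every optimal selection uses 5 supplies.

5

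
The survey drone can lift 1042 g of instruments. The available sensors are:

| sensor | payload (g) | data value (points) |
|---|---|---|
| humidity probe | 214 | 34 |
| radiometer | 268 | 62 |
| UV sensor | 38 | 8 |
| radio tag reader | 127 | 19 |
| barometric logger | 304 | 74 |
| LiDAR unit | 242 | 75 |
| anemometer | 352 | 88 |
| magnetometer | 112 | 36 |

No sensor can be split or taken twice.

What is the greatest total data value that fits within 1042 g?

Density check — magnetometer 0.32, LiDAR unit 0.31, anemometer 0.25, barometric logger 0.24 are the best per g.
Barometric logger + LiDAR unit + anemometer + magnetometer uses 1010 of the 1042 g and totals 273.
Nothing else within 1042 g beats 273.

273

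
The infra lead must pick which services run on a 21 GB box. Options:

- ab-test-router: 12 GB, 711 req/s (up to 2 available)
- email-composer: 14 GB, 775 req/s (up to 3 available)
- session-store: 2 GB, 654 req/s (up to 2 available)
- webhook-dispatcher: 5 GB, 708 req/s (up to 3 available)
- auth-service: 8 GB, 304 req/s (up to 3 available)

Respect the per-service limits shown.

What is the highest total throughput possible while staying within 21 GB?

3432

Best packing: 2×session-store + 3×webhook-dispatcher — 19 GB, 3432 total.
That's the maximum — no swap from here does better than 3432.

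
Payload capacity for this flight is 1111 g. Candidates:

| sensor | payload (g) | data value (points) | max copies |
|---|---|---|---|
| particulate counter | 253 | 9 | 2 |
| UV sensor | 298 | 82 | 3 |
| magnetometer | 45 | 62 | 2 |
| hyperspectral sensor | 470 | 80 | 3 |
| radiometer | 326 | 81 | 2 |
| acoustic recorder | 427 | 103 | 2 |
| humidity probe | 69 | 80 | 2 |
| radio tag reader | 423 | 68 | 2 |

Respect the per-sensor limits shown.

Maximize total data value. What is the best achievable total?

Filling by ratio: particulate counter + 2×UV sensor + 2×magnetometer + 2×humidity probe for 457, with 34 g left unused.
Replace particulate counter and 2×UV sensor with 2×acoustic recorder: the trade gains 33 net, giving 490 at 1082 g.

490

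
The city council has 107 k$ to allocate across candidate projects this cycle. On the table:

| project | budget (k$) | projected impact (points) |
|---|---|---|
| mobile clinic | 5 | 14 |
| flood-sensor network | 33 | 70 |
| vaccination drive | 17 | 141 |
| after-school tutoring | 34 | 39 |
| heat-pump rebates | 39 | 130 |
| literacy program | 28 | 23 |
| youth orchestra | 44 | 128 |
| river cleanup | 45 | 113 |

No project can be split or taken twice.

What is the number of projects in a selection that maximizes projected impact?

4

Optimal total is 413.
One optimal bundle: mobile clinic + vaccination drive + heat-pump rebates + youth orchestra (105 k$).
Any selection reaching 413 contains exactly 4 projects.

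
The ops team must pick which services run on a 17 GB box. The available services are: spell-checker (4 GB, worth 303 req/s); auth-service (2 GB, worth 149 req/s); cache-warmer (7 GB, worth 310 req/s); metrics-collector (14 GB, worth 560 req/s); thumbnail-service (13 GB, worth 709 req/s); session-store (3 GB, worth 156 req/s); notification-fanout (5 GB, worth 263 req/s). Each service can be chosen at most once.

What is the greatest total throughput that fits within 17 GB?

1012

By throughput per GB: spell-checker 75.75, auth-service 74.50, thumbnail-service 54.54 lead.
A density-first pass picks spell-checker + auth-service + session-store + notification-fanout — 871 at 14 GB.
Replace auth-service and session-store and notification-fanout with thumbnail-service: the trade gains 141 net, giving 1012 at 17 GB.
Next best is spell-checker + auth-service + cache-warmer + session-store at 918 (16 GB) — short by 94.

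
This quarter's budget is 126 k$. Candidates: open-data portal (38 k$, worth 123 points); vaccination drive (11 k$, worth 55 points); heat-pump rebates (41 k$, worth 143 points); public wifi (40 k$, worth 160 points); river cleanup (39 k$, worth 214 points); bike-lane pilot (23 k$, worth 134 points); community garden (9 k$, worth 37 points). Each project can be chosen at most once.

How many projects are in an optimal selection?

5

Optimal total is 600.
One optimal bundle: vaccination drive + public wifi + river cleanup + bike-lane pilot + community garden (122 k$).
Every optimal selection uses 5 projects.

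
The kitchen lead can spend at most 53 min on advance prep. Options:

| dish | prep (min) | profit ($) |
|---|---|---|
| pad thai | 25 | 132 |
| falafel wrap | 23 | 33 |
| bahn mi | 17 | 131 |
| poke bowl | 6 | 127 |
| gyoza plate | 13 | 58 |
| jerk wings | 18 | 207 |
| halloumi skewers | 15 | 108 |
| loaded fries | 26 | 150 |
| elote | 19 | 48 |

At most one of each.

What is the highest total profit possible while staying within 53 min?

Greedy by ratio would take bahn mi + poke bowl + jerk wings: 41 min used, total 465.
The 17 min tied up in bahn mi is better spent on gyoza plate + halloumi skewers — total rises to 500 (52 min).
The spare 1 min is too small for any remaining dish, and no exchange beats 500.

500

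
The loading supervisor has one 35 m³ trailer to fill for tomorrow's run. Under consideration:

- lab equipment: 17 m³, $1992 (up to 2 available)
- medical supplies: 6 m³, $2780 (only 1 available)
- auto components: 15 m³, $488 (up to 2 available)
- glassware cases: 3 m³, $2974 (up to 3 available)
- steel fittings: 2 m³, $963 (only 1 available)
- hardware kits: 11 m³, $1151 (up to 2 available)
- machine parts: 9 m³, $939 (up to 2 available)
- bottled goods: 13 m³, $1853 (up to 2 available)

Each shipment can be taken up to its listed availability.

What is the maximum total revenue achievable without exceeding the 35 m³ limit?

14657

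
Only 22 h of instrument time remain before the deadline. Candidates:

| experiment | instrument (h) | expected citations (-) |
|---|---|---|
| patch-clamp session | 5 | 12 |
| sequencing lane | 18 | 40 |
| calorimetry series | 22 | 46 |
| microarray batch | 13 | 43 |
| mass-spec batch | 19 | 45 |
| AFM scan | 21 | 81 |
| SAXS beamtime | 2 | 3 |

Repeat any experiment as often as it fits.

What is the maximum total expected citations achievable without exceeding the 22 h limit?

81

AFM scan uses 21 of the 22 h and totals 81.
Every other selection either busts 22 h or fails to beat 81.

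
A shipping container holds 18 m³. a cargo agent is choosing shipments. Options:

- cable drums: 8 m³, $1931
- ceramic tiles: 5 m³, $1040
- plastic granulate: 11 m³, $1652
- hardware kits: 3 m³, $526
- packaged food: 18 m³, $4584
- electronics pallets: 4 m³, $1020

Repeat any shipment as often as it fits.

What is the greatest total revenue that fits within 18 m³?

Taking the top-ratio shipments first gives 4×electronics pallets for 4080 (16 m³).
Replace 4×electronics pallets with packaged food: the trade gains 504 net, giving 4584 at 18 m³.
Every other selection either busts 18 m³ or fails to beat 4584.

4584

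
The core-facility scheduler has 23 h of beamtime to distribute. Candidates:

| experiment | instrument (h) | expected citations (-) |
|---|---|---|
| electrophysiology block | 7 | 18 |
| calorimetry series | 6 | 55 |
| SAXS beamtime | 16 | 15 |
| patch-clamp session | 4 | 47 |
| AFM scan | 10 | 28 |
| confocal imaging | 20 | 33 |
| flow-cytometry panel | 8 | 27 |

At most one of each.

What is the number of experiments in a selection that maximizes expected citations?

3

The maximum expected citations within 23 h is 130.
One optimal bundle: calorimetry series + patch-clamp session + AFM scan (20 h).
Every optimal selection uses 3 experiments.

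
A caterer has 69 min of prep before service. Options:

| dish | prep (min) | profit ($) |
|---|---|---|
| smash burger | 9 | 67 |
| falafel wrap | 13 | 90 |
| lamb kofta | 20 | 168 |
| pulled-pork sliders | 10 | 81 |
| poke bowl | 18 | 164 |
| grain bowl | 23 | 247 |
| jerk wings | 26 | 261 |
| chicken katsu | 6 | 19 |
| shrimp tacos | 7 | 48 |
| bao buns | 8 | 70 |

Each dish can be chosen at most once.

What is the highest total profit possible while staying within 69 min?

676

Density check — grain bowl 10.74, jerk wings 10.04, poke bowl 9.11 are the best per min.
Taking the top-ratio dishes first gives poke bowl + grain bowl + jerk wings for 672 (67 min).
The 18 min tied up in poke bowl is better spent on lamb kofta — total rises to 676 (69 min).
The closest alternative, poke bowl + grain bowl + jerk wings, reaches only 672.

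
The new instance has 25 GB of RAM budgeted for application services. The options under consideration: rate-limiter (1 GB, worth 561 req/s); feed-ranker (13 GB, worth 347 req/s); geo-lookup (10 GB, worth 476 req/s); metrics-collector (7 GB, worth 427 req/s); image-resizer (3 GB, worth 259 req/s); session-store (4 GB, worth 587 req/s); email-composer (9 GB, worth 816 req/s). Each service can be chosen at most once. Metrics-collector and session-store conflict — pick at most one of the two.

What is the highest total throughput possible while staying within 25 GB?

2440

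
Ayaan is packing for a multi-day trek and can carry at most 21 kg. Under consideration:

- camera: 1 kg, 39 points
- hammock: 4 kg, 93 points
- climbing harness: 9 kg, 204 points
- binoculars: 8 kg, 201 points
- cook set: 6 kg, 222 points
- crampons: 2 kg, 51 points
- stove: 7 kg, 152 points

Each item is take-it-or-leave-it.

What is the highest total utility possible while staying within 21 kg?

606

The ratio ordering already packs tightly: camera + hammock + binoculars + cook set + crampons, 21 kg, 606.
Runner-up binoculars + cook set + stove tops out at 575.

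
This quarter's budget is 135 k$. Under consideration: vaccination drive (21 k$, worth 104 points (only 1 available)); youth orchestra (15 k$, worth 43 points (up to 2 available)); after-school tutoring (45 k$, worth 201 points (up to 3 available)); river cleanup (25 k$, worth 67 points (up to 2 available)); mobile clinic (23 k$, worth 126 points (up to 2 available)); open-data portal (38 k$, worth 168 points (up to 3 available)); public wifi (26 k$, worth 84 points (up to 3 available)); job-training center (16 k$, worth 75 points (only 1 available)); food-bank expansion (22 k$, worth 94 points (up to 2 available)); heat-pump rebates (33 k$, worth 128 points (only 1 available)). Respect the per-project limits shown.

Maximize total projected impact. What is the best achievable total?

651

Taking the top-ratio projects first gives vaccination drive + after-school tutoring + 2×mobile clinic + job-training center for 632 (128 k$).
The 16 k$ tied up in job-training center is better spent on food-bank expansion — total rises to 651 (134 k$).
That's the maximum — no swap from here does better than 651.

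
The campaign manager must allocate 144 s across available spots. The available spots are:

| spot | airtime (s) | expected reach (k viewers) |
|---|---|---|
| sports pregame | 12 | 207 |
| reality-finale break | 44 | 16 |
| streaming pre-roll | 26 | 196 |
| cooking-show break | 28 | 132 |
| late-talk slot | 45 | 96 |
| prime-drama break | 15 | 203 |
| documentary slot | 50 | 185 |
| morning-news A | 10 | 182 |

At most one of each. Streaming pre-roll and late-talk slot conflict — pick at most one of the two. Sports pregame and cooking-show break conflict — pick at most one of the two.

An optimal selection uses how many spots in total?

Best achievable expected reach is 973.
One optimal bundle: sports pregame + streaming pre-roll + prime-drama break + documentary slot + morning-news A (113 s).
All optima have 5 spots.

5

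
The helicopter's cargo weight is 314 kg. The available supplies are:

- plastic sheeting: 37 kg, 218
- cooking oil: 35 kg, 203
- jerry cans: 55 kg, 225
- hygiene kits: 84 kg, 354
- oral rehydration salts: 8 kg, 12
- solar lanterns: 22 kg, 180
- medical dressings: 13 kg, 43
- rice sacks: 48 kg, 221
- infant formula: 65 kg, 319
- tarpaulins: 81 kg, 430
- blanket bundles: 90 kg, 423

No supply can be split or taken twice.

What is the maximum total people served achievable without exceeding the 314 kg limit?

1675

Density check — solar lanterns 8.18, plastic sheeting 5.89, cooking oil 5.80 are the best per kg.
The ratio heuristic lands on plastic sheeting + cooking oil + oral rehydration salts + solar lanterns + medical dressings + rice sacks + infant formula + tarpaulins (1626) but leaves 5 kg idle.
Dropping oral rehydration salts and medical dressings and infant formula frees 86 kg; slotting in blanket bundles (90 kg) lifts the total to 1675 at 313 kg.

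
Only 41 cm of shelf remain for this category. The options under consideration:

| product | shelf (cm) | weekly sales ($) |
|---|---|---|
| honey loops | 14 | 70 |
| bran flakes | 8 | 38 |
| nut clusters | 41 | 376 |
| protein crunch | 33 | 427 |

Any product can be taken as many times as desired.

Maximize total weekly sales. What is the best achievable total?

465

By weekly sales per cm: protein crunch 12.94, nut clusters 9.17, honey loops 5.00 lead.
Bran flakes + protein crunch uses 41 of the 41 cm and totals 465.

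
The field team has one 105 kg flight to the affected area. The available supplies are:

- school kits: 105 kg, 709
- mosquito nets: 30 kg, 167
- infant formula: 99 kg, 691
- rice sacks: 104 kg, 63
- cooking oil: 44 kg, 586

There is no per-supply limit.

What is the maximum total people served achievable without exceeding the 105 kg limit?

Density check — cooking oil 13.32, infant formula 6.98, school kits 6.75, mosquito nets 5.57 are the best per kg.
The ratio ordering already packs tightly: 2×cooking oil, 88 kg, 1172.

1172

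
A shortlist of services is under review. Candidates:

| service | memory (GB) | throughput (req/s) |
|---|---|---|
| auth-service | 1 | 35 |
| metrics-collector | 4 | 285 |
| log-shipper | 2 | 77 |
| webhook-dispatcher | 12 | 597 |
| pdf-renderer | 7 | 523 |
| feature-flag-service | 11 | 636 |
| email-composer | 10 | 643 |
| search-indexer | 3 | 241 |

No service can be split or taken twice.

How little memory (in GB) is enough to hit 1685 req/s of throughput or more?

24

Minimise GB subject to total throughput ≥ 1685.
metrics-collector + pdf-renderer + email-composer + search-indexer reaches 1692 using 24 GB.
No combination under 24 GB hits 1685.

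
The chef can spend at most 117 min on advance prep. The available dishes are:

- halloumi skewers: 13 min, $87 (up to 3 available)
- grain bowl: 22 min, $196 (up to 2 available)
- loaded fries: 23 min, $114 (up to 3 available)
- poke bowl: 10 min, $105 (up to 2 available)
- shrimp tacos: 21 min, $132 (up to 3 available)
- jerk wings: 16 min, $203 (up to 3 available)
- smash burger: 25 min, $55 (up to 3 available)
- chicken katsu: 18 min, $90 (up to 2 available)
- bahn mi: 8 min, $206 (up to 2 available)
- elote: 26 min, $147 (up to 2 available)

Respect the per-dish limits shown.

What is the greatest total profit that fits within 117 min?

1454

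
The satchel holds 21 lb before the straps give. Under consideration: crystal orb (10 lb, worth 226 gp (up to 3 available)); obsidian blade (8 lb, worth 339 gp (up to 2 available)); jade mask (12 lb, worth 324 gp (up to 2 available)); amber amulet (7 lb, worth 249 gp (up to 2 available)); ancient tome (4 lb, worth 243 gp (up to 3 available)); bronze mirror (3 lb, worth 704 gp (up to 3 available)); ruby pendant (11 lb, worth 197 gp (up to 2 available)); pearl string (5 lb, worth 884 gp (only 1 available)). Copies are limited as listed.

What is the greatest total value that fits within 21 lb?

3245

Greedy by ratio would take ancient tome + 3×bronze mirror + pearl string: 18 lb used, total 3239.
Replace ancient tome with amber amulet: the trade gains 6 net, giving 3245 at 21 lb.
Nothing else within 21 lb beats 3245.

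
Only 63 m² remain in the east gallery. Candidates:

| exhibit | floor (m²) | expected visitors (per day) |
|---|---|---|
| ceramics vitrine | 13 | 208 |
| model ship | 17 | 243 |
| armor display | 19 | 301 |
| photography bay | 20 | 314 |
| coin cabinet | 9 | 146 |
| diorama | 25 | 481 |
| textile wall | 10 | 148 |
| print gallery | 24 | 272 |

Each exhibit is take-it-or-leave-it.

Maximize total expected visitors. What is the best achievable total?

1076

Taking the top-ratio exhibits first gives ceramics vitrine + coin cabinet + diorama + textile wall for 983 (57 m²).
Dropping ceramics vitrine frees 13 m²; slotting in armor display (19 m²) lifts the total to 1076 at 63 m².
An exhaustive check of the 256 subsets confirms 1076.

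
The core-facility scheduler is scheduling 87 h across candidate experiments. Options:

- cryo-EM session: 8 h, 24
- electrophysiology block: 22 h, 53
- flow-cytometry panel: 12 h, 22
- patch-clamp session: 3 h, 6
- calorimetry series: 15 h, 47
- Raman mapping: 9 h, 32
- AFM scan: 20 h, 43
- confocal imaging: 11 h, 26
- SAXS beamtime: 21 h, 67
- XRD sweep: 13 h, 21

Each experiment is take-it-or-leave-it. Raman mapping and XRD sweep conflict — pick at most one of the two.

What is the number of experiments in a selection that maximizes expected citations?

Optimal total is 249.
cryo-EM session + electrophysiology block + calorimetry series + Raman mapping + confocal imaging + SAXS beamtime hits 249 at 86 h.
Every optimal selection uses 6 experiments.

6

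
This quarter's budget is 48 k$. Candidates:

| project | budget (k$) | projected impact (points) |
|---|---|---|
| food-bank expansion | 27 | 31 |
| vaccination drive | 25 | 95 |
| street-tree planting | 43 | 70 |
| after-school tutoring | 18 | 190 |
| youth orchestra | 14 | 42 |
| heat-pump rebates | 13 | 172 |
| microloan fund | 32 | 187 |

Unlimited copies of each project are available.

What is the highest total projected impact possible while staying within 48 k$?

534

Taking the top-ratio projects first gives 3×heat-pump rebates for 516 (39 k$).
Dropping heat-pump rebates frees 13 k$; slotting in after-school tutoring (18 k$) lifts the total to 534 at 44 k$.
Nothing else within 48 k$ beats 534.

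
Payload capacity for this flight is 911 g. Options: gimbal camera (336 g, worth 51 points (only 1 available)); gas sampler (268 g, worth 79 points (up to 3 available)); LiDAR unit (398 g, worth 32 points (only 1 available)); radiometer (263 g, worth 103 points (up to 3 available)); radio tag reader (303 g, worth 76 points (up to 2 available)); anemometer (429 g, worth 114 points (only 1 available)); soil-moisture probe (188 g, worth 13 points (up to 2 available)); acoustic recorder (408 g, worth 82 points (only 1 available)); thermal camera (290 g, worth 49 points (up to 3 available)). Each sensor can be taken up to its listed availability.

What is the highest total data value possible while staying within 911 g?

309

By data value per g: radiometer 0.39, gas sampler 0.29, anemometer 0.27, radio tag reader 0.25 lead.
The ratio ordering already packs tightly: 3×radiometer, 789 g, 309.
Every other selection either busts 911 g or exceeds an availability limit or fails to beat 309.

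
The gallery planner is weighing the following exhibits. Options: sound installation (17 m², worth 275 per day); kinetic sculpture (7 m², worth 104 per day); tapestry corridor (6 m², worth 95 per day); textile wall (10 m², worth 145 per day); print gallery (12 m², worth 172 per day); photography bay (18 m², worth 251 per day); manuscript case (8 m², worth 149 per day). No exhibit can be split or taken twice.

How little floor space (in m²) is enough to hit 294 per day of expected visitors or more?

Need the lightest bundle worth ≥ 294.
textile wall + manuscript case reaches 294 using 18 m².
Any bundle with less than 18 m² falls short of 294.

18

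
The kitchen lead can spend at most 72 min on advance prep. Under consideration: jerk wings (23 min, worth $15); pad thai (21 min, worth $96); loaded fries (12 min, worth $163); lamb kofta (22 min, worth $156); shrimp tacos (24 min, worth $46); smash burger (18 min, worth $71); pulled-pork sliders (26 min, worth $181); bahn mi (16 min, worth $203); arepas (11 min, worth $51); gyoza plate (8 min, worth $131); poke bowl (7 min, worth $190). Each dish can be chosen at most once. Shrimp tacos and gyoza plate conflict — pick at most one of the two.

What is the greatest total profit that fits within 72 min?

By profit per min: poke bowl 27.14, gyoza plate 16.38, loaded fries 13.58, bahn mi 12.69 lead.
Filling by ratio: loaded fries + lamb kofta + bahn mi + gyoza plate + poke bowl for 843, with 7 min left unused.
The 22 min tied up in lamb kofta is better spent on pulled-pork sliders — total rises to 868 (69 min).
Next best is loaded fries + lamb kofta + bahn mi + gyoza plate + poke bowl at 843 (65 min) — short by 25.

868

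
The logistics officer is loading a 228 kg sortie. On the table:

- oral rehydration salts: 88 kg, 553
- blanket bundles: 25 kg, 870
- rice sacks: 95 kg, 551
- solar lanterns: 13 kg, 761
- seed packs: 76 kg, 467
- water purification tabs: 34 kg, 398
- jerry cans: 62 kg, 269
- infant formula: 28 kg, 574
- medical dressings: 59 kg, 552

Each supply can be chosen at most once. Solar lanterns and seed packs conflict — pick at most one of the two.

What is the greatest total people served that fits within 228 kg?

3424

Taking blanket bundles + solar lanterns + water purification tabs + jerry cans + infant formula + medical dressings: 221 kg used, 3424 in people served.
The closest alternative, oral rehydration salts + blanket bundles + solar lanterns + infant formula + medical dressings, reaches only 3310.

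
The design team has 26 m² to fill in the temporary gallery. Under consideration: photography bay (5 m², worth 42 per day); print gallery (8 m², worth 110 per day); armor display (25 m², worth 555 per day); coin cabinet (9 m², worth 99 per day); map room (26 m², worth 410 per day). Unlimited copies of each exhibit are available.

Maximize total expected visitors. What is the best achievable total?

Taking armor display: 25 m² used, 555 in expected visitors.
Nothing else within 26 m² beats 555.

555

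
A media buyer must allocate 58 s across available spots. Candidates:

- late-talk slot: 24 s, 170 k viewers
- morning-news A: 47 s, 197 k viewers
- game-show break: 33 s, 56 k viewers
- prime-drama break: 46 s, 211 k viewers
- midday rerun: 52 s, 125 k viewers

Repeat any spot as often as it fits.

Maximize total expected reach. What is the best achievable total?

340

By expected reach per s: late-talk slot 7.08, prime-drama break 4.59, morning-news A 4.19, midday rerun 2.40 lead.
The ratio ordering already packs tightly: 2×late-talk slot, 48 s, 340.
The spare 10 s is too small for any remaining spot, and no exchange beats 340.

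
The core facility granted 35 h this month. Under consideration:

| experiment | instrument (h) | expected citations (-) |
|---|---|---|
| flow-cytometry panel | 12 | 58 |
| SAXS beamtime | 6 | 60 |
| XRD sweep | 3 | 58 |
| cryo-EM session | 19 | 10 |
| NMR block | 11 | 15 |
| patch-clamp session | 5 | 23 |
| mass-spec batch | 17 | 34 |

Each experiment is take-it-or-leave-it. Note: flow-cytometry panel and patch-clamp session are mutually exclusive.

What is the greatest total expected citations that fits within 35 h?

191

Density check — XRD sweep 19.33, SAXS beamtime 10.00, flow-cytometry panel 4.83 are the best per h.
Flow-cytometry panel + SAXS beamtime + XRD sweep + NMR block uses 32 of the 35 h and totals 191.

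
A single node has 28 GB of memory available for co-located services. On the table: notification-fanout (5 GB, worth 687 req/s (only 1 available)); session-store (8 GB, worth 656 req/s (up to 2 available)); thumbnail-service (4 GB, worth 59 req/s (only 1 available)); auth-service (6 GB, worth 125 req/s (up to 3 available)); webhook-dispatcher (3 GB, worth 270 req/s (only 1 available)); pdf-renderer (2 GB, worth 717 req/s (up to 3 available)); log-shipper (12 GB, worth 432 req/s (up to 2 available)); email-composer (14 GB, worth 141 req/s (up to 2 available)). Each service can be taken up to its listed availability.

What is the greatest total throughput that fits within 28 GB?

4150

Greedy by ratio would take notification-fanout + session-store + auth-service + webhook-dispatcher + 3×pdf-renderer: 28 GB used, total 3889.
Dropping auth-service and webhook-dispatcher frees 9 GB; slotting in session-store (8 GB) lifts the total to 4150 at 27 GB.
Every other selection either busts 28 GB or exceeds an availability limit or fails to beat 4150.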